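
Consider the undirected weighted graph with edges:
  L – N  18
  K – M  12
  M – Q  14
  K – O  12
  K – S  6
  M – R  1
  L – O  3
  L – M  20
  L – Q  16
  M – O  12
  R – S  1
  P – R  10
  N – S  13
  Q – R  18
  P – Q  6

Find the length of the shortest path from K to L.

A few of the K→L routes:
K→O→L: 12 + 3 = 15
K→M→O→L: 12 + 12 + 3 = 27
K→M→L: 12 + 20 = 32
K→S→R→M→L: 6 + 1 + 1 + 20 = 28
K→S→R→M→O→L: 6 + 1 + 1 + 12 + 3 = 23
K→S→N→L: 6 + 13 + 18 = 37
Best route has total 15.

15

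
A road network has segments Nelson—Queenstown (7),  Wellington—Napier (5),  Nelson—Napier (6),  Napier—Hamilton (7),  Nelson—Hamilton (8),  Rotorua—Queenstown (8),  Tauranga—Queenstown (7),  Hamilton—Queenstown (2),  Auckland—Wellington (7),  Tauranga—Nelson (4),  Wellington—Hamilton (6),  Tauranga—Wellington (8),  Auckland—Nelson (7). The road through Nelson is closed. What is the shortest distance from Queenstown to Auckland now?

15

Paths from Queenstown to Auckland avoiding Nelson:
Queenstown → Hamilton → Wellington → Auckland: 2 + 6 + 7 = 15
Queenstown → Tauranga → Wellington → Auckland: 7 + 8 + 7 = 22
Queenstown → Hamilton → Napier → Wellington → Auckland: 2 + 7 + 5 + 7 = 21
Shortest: 15 km.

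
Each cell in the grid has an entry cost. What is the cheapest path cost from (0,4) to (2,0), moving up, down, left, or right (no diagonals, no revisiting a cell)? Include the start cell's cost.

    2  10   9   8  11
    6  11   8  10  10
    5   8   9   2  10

51

Cheapest: [0,4]→[0,3]→[0,2]→[0,1]→[0,0]→[1,0]→[2,0]
  11 + 8 + 9 + 10 + 2 + 6 + 5 = 51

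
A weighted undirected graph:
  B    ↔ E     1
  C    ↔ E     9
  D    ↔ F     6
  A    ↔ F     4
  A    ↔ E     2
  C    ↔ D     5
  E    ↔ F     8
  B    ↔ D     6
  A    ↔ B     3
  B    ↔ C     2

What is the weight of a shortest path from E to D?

7

A few of the E→D routes:
E - A - B - D: 2 + 3 + 6 = 11
E - A - F - D: 2 + 4 + 6 = 12
E - B - D: 1 + 6 = 7
E - A - B - C - D: 2 + 3 + 2 + 5 = 12
E - B - A - F - D: 1 + 3 + 4 + 6 = 14
E - B - C - D: 1 + 2 + 5 = 8
Shortest: 7.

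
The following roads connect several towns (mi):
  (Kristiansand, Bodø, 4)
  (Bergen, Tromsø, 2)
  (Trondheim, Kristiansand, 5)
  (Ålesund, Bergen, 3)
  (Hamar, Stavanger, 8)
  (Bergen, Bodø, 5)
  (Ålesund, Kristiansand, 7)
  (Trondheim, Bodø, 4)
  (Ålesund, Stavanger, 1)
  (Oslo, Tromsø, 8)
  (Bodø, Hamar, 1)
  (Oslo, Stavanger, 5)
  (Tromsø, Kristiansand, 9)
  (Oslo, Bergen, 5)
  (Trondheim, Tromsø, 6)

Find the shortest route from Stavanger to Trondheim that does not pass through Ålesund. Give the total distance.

13

Comparing a few candidate routes:
Stavanger -> Oslo -> Bergen -> Tromsø -> Trondheim: 5 + 5 + 2 + 6 = 18
Stavanger -> Hamar -> Bodø -> Trondheim: 8 + 1 + 4 = 13
Stavanger -> Hamar -> Bodø -> Kristiansand -> Trondheim: 8 + 1 + 4 + 5 = 18
Shortest: 13 mi.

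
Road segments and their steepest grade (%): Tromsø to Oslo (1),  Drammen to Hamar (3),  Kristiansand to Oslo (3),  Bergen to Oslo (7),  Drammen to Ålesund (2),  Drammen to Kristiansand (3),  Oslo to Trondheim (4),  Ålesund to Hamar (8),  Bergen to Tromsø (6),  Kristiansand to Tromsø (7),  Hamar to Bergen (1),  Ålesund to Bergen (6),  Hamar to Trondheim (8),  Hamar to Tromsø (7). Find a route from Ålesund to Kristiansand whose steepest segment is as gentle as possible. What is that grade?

Some routes from Ålesund to Kristiansand:
Ålesund - Drammen - Hamar - Bergen - Oslo - Tromsø - Kristiansand: max(2, 3, 1, 7, 1, 7) = 7
Ålesund - Bergen - Hamar - Drammen - Kristiansand: max(6, 1, 3, 3) = 6
Ålesund - Drammen - Hamar - Bergen - Tromsø - Oslo - Kristiansand: max(2, 3, 1, 6, 1, 3) = 6
Ålesund - Bergen - Tromsø - Oslo - Kristiansand: max(6, 6, 1, 3) = 6
Ålesund - Drammen - Kristiansand: max(2, 3) = 3
Ålesund - Drammen - Hamar - Bergen - Oslo - Kristiansand: max(2, 3, 1, 7, 3) = 7
The minimum achievable maximum is 3%.

3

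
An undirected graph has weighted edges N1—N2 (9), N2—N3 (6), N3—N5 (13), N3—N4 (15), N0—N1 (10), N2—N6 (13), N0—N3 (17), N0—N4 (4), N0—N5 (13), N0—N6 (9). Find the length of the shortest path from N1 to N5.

23

A few of the N1→N5 routes:
N1-N0-N3-N5: 10 + 17 + 13 = 40
N1-N0-N5: 10 + 13 = 23
N1-N2-N3-N5: 9 + 6 + 13 = 28
Best route has total 23.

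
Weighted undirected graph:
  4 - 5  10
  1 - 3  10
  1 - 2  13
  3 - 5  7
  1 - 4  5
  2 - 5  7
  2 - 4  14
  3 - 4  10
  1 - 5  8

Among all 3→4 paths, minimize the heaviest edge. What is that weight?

8

Some routes from 3 to 4:
3-1-4: max(10, 5) = 10
3-5-1-4: max(7, 8, 5) = 8
3-1-5-4: max(10, 8, 10) = 10
3-4: max(10) = 10
Best route has worst link 8.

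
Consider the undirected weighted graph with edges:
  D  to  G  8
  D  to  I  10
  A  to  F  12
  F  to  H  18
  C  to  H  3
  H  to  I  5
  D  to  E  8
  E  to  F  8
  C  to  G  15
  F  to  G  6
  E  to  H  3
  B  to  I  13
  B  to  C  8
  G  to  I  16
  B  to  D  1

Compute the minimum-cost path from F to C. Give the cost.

Comparing a few candidate routes:
F → G → C: 6 + 15 = 21
F → E → H → C: 8 + 3 + 3 = 14
F → H → C: 18 + 3 = 21
F → E → D → B → C: 8 + 8 + 1 + 8 = 25
F → G → D → B → C: 6 + 8 + 1 + 8 = 23
Shortest: 14.

14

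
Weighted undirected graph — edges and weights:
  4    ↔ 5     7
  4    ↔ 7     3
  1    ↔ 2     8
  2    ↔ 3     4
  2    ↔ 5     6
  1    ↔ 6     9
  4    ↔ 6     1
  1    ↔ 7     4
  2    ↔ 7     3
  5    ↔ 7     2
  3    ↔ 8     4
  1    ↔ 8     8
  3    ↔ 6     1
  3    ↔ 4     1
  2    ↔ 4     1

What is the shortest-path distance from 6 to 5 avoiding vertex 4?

A few of the 6→5 routes:
6-1-7-5: 9 + 4 + 2 = 15
6-3-2-5: 1 + 4 + 6 = 11
6-3-2-7-5: 1 + 4 + 3 + 2 = 10
6-3-2-1-7-5: 1 + 4 + 8 + 4 + 2 = 19
Best route has total 10.

10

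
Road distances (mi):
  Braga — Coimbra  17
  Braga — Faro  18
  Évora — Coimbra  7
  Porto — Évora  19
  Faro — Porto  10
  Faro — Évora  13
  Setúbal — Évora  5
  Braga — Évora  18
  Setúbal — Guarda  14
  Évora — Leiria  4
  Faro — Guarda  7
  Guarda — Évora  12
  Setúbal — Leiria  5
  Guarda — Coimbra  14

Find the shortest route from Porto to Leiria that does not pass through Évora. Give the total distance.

36

Candidate routes:
Porto-Faro-Guarda-Setúbal-Leiria: 10 + 7 + 14 + 5 = 36
Porto-Faro-Braga-Coimbra-Guarda-Setúbal-Leiria: 10 + 18 + 17 + 14 + 14 + 5 = 78
Shortest: 36 mi.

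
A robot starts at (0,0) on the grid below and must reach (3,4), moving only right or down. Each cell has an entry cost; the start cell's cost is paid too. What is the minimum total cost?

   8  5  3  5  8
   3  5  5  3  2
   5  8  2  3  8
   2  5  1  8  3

One optimal route is r0c0 → r0c1 → r0c2 → r1c2 → r2c2 → r3c2 → r3c3 → r3c4.
Its cost is 8 + 5 + 3 + 5 + 2 + 1 + 8 + 3 = 35.

35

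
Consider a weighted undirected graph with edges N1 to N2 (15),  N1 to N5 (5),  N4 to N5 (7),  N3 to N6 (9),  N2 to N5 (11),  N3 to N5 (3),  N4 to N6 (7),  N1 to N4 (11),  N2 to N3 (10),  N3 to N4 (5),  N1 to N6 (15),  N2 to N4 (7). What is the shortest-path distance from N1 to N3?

Checking several routes:
N1-N4-N5-N3: 11 + 7 + 3 = 21
N1-N5-N3: 5 + 3 = 8
N1-N6-N3: 15 + 9 = 24
N1-N4-N3: 11 + 5 = 16
N1-N5-N4-N3: 5 + 7 + 5 = 17
Shortest: 8.

8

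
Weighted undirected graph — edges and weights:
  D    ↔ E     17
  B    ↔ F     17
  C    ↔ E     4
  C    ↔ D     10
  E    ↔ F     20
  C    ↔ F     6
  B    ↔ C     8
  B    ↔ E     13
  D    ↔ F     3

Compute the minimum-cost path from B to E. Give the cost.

A few of the B→E routes:
B -> C -> E: 8 + 4 = 12
B -> F -> C -> E: 17 + 6 + 4 = 27
B -> E: 13
Shortest: 12.

12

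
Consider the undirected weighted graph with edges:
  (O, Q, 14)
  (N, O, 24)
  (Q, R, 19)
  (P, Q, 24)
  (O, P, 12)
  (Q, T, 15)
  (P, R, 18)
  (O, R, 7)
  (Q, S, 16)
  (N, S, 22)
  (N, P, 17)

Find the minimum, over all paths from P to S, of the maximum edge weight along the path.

Some routes from P to S:
P -> N -> S: max(17, 22) = 22
P -> N -> O -> Q -> S: max(17, 24, 14, 16) = 24
P -> O -> R -> Q -> S: max(12, 7, 19, 16) = 19
P -> R -> Q -> S: max(18, 19, 16) = 19
P -> O -> Q -> S: max(12, 14, 16) = 16
P -> R -> O -> Q -> S: max(18, 7, 14, 16) = 18
Best route has worst link 16.

16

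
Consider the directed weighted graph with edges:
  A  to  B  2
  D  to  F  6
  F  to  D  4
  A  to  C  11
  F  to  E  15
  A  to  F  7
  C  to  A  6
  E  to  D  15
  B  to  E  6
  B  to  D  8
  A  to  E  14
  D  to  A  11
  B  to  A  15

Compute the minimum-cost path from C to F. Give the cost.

Candidate routes:
C → A → F: 6 + 7 = 13
C → A → B → E → D → F: 6 + 2 + 6 + 15 + 6 = 35
C → A → E → D → F: 6 + 14 + 15 + 6 = 41
C → A → B → D → F: 6 + 2 + 8 + 6 = 22
Best route has total 13.

13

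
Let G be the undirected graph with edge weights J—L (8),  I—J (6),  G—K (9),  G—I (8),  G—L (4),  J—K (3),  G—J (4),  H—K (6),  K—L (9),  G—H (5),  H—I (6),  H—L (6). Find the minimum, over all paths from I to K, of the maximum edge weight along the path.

Checking several routes:
I → J → K: max(6, 3) = 6
I → H → G → J → K: max(6, 5, 4, 3) = 6
I → J → G → L → H → K: max(6, 4, 4, 6, 6) = 6
I → J → G → H → K: max(6, 4, 5, 6) = 6
I → H → L → G → J → K: max(6, 6, 4, 4, 3) = 6
I → H → K: max(6, 6) = 6
The minimum achievable maximum is 6.

6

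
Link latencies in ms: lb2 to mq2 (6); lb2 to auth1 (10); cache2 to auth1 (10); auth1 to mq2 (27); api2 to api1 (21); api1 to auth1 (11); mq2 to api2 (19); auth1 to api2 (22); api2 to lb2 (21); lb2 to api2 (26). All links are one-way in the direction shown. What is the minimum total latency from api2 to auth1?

31

Paths from api2 to auth1:
api2 - api1 - auth1: 21 + 11 = 32
api2 - lb2 - auth1: 21 + 10 = 31
The minimum is 31 ms.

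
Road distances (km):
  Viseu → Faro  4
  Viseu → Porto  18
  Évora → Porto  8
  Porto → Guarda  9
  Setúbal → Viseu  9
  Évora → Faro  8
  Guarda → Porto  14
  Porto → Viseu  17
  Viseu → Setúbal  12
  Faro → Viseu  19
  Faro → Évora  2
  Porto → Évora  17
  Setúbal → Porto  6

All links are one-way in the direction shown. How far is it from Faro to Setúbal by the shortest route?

Paths from Faro to Setúbal:
Faro→Évora→Porto→Viseu→Setúbal: 2 + 8 + 17 + 12 = 39
Faro→Viseu→Setúbal: 19 + 12 = 31
Shortest: 31 km.

31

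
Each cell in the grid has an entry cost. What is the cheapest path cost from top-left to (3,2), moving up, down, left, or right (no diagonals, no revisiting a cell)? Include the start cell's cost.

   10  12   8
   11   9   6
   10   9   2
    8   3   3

One optimal route is r0c0→r0c1→r0c2→r1c2→r2c2→r3c2.
Its cost is 10 + 12 + 8 + 6 + 2 + 3 = 41.

41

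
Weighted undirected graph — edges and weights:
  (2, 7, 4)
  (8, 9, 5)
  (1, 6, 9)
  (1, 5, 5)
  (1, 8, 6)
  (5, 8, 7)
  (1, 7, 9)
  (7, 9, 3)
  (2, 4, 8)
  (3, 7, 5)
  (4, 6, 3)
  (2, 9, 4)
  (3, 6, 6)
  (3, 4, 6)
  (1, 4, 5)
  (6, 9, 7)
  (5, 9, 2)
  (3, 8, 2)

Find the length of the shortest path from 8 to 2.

Comparing a few candidate routes:
8 - 3 - 7 - 9 - 2: 2 + 5 + 3 + 4 = 14
8 - 9 - 2: 5 + 4 = 9
8 - 5 - 9 - 2: 7 + 2 + 4 = 13
8 - 9 - 7 - 2: 5 + 3 + 4 = 12
8 - 3 - 7 - 2: 2 + 5 + 4 = 11
The minimum is 9.

9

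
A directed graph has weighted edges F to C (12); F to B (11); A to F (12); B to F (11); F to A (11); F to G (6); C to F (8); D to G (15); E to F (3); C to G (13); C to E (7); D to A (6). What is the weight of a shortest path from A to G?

Candidate routes:
A -> F -> C -> G: 12 + 12 + 13 = 37
A -> F -> G: 12 + 6 = 18
Shortest: 18.

18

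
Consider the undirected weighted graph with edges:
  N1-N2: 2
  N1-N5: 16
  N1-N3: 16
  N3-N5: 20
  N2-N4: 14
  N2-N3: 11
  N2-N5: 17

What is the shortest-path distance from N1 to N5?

A few of the N1→N5 routes:
N1 - N2 - N5: 2 + 17 = 19
N1 - N3 - N5: 16 + 20 = 36
N1 - N5: 16
N1 - N2 - N3 - N5: 2 + 11 + 20 = 33
The minimum is 16.

16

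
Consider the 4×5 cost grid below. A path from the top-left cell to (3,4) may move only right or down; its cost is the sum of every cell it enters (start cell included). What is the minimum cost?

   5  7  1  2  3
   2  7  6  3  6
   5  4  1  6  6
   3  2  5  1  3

26

Path (0,0) → (1,0) → (2,0) → (2,1) → (2,2) → (3,2) → (3,3) → (3,4): 5 + 2 + 5 + 4 + 1 + 5 + 1 + 3 = 26.
(Top row then right column would cost 33.)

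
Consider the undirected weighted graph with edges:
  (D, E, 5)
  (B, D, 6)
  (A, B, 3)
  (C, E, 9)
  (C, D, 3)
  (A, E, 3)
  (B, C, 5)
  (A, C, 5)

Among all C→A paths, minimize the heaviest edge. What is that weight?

5

A few of the C→A routes:
C - B - D - E - A: max(5, 6, 5, 3) = 6
C - A: max(5) = 5
C - B - A: max(5, 3) = 5
C - D - E - A: max(3, 5, 3) = 5
C - D - B - A: max(3, 6, 3) = 6
Best route has worst link 5.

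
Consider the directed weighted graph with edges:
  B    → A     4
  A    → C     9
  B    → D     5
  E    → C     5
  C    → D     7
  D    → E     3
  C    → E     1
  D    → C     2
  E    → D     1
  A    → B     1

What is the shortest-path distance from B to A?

Routes from B to A:
B-A: 4
Best route has total 4.

4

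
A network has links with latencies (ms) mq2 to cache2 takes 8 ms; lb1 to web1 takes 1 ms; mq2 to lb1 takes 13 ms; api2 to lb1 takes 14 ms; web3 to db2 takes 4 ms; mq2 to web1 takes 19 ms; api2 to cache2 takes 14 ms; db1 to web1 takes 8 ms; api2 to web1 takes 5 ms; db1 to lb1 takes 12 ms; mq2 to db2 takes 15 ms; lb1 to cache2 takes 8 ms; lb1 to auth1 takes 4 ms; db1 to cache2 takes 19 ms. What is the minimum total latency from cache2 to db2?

23

A few of the cache2→db2 routes:
cache2→api2→web1→mq2→db2: 14 + 5 + 19 + 15 = 53
cache2→mq2→db2: 8 + 15 = 23
cache2→api2→web1→lb1→mq2→db2: 14 + 5 + 1 + 13 + 15 = 48
cache2→lb1→web1→mq2→db2: 8 + 1 + 19 + 15 = 43
cache2→lb1→mq2→db2: 8 + 13 + 15 = 36
Best route has total 23 ms.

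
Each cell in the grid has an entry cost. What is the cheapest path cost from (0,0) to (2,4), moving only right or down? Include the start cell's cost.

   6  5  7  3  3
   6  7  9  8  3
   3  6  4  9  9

36

One optimal route is r0c0 → r0c1 → r0c2 → r0c3 → r0c4 → r1c4 → r2c4.
Its cost is 6 + 5 + 7 + 3 + 3 + 3 + 9 = 36.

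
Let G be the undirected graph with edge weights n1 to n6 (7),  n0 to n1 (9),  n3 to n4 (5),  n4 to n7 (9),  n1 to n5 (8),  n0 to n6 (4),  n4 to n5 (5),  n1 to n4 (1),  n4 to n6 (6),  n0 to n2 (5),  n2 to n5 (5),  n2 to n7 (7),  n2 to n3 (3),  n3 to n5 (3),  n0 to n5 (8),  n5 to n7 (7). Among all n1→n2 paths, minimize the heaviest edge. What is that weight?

Checking several routes:
n1 -> n4 -> n6 -> n0 -> n2: max(1, 6, 4, 5) = 6
n1 -> n4 -> n3 -> n5 -> n2: max(1, 5, 3, 5) = 5
n1 -> n4 -> n5 -> n2: max(1, 5, 5) = 5
n1 -> n4 -> n5 -> n3 -> n2: max(1, 5, 3, 3) = 5
n1 -> n4 -> n3 -> n2: max(1, 5, 3) = 5
Smallest bottleneck: 5.

5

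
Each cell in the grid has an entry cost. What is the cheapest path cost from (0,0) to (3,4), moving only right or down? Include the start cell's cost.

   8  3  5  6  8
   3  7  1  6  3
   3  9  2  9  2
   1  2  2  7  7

Take r0c0→r1c0→r2c0→r3c0→r3c1→r3c2→r3c3→r3c4 for a total of 8 + 3 + 3 + 1 + 2 + 2 + 7 + 7 = 33.

33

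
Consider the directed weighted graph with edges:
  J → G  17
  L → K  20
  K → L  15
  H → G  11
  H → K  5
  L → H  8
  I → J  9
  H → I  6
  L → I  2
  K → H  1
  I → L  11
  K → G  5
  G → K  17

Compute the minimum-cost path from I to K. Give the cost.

A few of the I→K routes:
I → L → K: 11 + 20 = 31
I → J → G → K: 9 + 17 + 17 = 43
I → L → H → K: 11 + 8 + 5 = 24
Best route has total 24.

24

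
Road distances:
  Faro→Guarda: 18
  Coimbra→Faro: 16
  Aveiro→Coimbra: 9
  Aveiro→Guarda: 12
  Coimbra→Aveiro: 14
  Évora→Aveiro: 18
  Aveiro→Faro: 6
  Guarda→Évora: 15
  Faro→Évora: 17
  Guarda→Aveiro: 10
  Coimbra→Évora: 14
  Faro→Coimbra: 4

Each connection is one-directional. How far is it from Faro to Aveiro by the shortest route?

Paths from Faro to Aveiro:
Faro → Coimbra → Aveiro: 4 + 14 = 18
Faro → Guarda → Aveiro: 18 + 10 = 28
Faro → Guarda → Évora → Aveiro: 18 + 15 + 18 = 51
Faro → Coimbra → Évora → Aveiro: 4 + 14 + 18 = 36
Faro → Évora → Aveiro: 17 + 18 = 35
Shortest: 18.

18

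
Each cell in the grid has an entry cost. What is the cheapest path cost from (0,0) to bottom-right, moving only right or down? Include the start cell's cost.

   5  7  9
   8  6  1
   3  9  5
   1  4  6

27

One optimal route is r0c0→r1c0→r2c0→r3c0→r3c1→r3c2.
Its cost is 5 + 8 + 3 + 1 + 4 + 6 = 27.
(Top row then right column would cost 33.)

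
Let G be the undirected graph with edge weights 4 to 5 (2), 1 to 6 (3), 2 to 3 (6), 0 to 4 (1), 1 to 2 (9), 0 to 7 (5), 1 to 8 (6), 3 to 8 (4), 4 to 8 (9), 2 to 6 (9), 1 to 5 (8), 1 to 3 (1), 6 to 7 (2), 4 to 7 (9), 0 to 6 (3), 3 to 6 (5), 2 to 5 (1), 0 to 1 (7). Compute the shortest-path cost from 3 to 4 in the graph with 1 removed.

9

Checking several routes:
3 -> 6 -> 0 -> 4: 5 + 3 + 1 = 9
3 -> 2 -> 5 -> 4: 6 + 1 + 2 = 9
3 -> 8 -> 4: 4 + 9 = 13
Shortest: 9.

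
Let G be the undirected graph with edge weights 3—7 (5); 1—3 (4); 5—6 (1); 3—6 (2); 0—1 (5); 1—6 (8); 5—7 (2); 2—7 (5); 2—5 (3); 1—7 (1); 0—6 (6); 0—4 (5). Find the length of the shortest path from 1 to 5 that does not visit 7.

Routes from 1 to 5 avoiding 7:
1 - 3 - 6 - 5: 4 + 2 + 1 = 7
1 - 0 - 6 - 5: 5 + 6 + 1 = 12
1 - 6 - 5: 8 + 1 = 9
Best route has total 7.

7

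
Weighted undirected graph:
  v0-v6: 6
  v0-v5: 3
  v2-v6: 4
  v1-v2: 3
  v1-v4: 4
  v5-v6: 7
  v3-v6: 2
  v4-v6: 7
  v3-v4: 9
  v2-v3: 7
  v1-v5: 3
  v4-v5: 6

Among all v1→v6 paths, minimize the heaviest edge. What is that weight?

Checking several routes:
v1-v4-v5-v6: max(4, 6, 7) = 7
v1-v5-v0-v6: max(3, 3, 6) = 6
v1-v4-v5-v0-v6: max(4, 6, 3, 6) = 6
v1-v4-v6: max(4, 7) = 7
v1-v2-v6: max(3, 4) = 4
Smallest bottleneck: 4.

4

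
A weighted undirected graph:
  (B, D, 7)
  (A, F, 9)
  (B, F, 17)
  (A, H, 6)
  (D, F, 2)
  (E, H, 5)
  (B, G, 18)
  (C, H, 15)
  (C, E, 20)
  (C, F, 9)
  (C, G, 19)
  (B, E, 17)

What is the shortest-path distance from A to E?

Comparing a few candidate routes:
A - H - E: 6 + 5 = 11
A - F - C - H - E: 9 + 9 + 15 + 5 = 38
A - H - C - E: 6 + 15 + 20 = 41
A - F - D - B - E: 9 + 2 + 7 + 17 = 35
A - F - C - E: 9 + 9 + 20 = 38
Best route has total 11.

11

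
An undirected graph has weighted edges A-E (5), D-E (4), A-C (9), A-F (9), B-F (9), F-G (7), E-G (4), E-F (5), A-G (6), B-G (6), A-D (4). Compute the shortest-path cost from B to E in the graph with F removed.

10

Routes from B to E avoiding F:
B → G → E: 6 + 4 = 10
B → G → A → D → E: 6 + 6 + 4 + 4 = 20
B → G → A → E: 6 + 6 + 5 = 17
The minimum is 10.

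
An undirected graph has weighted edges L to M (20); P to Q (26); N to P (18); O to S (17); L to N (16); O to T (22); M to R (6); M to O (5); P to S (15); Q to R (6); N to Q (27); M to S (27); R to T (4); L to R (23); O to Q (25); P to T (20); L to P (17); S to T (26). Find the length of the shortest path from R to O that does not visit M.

26

Comparing a few candidate routes:
R→T→O: 4 + 22 = 26
R→T→S→O: 4 + 26 + 17 = 47
R→Q→O: 6 + 25 = 31
R→Q→P→S→O: 6 + 26 + 15 + 17 = 64
R→T→P→S→O: 4 + 20 + 15 + 17 = 56
Shortest: 26.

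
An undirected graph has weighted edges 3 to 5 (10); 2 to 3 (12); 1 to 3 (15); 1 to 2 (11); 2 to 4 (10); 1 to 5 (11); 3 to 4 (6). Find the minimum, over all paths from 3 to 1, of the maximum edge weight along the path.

Routes from 3 to 1:
3 → 1: max(15) = 15
3 → 5 → 1: max(10, 11) = 11
3 → 2 → 1: max(12, 11) = 12
3 → 4 → 2 → 1: max(6, 10, 11) = 11
The minimum achievable maximum is 11.

11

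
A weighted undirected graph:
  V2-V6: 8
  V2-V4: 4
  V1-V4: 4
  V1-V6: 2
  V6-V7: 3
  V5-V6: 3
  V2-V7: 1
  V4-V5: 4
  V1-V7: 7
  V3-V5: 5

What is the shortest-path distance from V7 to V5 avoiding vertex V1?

Candidate routes:
V7→V2→V6→V5: 1 + 8 + 3 = 12
V7→V6→V5: 3 + 3 = 6
V7→V6→V2→V4→V5: 3 + 8 + 4 + 4 = 19
V7→V2→V4→V5: 1 + 4 + 4 = 9
Best route has total 6.

6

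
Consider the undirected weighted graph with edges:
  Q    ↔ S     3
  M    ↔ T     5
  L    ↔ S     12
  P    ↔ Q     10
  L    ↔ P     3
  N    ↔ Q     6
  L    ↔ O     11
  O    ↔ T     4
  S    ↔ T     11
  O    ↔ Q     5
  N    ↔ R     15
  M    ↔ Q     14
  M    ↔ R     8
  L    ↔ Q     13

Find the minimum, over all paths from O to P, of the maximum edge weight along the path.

Some routes from O to P:
O→Q→P: max(5, 10) = 10
O→L→S→Q→P: max(11, 12, 3, 10) = 12
O→T→S→L→P: max(4, 11, 12, 3) = 12
O→T→S→Q→P: max(4, 11, 3, 10) = 11
O→L→P: max(11, 3) = 11
Smallest bottleneck: 10.

10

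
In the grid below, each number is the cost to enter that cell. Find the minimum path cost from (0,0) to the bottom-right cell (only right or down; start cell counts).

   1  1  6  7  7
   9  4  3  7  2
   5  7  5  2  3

19

Cheapest: [0,0] -> [0,1] -> [1,1] -> [1,2] -> [2,2] -> [2,3] -> [2,4]
  1 + 1 + 4 + 3 + 5 + 2 + 3 = 19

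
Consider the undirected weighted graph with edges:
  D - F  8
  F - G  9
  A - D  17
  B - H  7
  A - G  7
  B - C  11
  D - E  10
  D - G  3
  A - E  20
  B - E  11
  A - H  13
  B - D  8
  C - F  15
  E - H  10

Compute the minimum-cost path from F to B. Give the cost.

Comparing a few candidate routes:
F → G → D → B: 9 + 3 + 8 = 20
F → D → B: 8 + 8 = 16
F → C → B: 15 + 11 = 26
Best route has total 16.

16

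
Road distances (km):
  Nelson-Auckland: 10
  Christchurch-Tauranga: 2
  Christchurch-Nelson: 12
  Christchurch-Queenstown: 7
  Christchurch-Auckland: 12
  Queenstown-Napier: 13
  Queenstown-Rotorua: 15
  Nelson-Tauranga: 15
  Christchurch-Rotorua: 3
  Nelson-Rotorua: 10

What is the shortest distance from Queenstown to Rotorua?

10

A few of the Queenstown→Rotorua routes:
Queenstown → Christchurch → Nelson → Rotorua: 7 + 12 + 10 = 29
Queenstown → Christchurch → Rotorua: 7 + 3 = 10
Queenstown → Christchurch → Tauranga → Nelson → Rotorua: 7 + 2 + 15 + 10 = 34
Queenstown → Rotorua: 15
Shortest: 10 km.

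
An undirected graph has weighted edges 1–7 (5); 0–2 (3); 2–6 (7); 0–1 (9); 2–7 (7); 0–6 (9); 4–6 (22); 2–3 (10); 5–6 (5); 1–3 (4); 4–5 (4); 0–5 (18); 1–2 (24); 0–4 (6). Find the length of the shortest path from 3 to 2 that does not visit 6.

Routes from 3 to 2 avoiding 6:
3 - 2: 10
3 - 1 - 2: 4 + 24 = 28
3 - 1 - 0 - 2: 4 + 9 + 3 = 16
3 - 1 - 7 - 2: 4 + 5 + 7 = 16
The minimum is 10.

10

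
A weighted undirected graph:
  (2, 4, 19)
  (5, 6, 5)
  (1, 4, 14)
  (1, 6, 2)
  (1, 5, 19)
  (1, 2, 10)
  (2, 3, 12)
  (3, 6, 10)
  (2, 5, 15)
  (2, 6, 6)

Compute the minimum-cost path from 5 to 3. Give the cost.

Comparing a few candidate routes:
5-6-2-3: 5 + 6 + 12 = 23
5-2-3: 15 + 12 = 27
5-6-3: 5 + 10 = 15
5-6-1-2-3: 5 + 2 + 10 + 12 = 29
The minimum is 15.

15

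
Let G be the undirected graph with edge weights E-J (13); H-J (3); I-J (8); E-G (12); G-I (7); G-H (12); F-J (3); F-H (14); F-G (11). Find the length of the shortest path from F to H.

Checking several routes:
F -> G -> H: 11 + 12 = 23
F -> J -> H: 3 + 3 = 6
F -> H: 14
F -> J -> I -> G -> H: 3 + 8 + 7 + 12 = 30
F -> G -> E -> J -> H: 11 + 12 + 13 + 3 = 39
F -> G -> I -> J -> H: 11 + 7 + 8 + 3 = 29
Shortest: 6.

6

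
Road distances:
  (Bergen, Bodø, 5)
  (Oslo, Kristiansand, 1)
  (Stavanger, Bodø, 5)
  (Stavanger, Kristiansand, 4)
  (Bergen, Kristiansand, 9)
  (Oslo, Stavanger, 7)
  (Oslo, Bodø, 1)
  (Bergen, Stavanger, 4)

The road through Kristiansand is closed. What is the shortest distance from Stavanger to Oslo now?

6

Candidate routes:
Stavanger-Bergen-Bodø-Oslo: 4 + 5 + 1 = 10
Stavanger-Bodø-Oslo: 5 + 1 = 6
Stavanger-Oslo: 7
Shortest: 6.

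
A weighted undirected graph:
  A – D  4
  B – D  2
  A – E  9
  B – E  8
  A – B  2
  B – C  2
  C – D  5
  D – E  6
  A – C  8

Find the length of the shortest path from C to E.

A few of the C→E routes:
C→D→E: 5 + 6 = 11
C→B→D→E: 2 + 2 + 6 = 10
C→B→E: 2 + 8 = 10
C→B→A→D→E: 2 + 2 + 4 + 6 = 14
C→B→A→E: 2 + 2 + 9 = 13
C→D→B→E: 5 + 2 + 8 = 15
The minimum is 10.

10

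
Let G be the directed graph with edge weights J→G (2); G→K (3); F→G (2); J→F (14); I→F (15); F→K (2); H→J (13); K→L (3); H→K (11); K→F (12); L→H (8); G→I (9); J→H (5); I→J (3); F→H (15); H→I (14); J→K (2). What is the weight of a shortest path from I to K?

5

Comparing a few candidate routes:
I - J - G - K: 3 + 2 + 3 = 8
I - J - F - K: 3 + 14 + 2 = 19
I - J - K: 3 + 2 = 5
I - J - H - K: 3 + 5 + 11 = 19
I - F - K: 15 + 2 = 17
The minimum is 5.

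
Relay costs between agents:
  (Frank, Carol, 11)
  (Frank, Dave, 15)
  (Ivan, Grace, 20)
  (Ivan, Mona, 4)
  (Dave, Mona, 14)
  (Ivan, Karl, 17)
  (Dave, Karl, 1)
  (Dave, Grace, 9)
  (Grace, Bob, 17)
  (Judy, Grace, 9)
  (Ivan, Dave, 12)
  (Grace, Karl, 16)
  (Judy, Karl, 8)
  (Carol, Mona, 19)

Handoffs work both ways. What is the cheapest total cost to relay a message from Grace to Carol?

Some routes from Grace to Carol:
Grace -> Karl -> Dave -> Frank -> Carol: 16 + 1 + 15 + 11 = 43
Grace -> Dave -> Frank -> Carol: 9 + 15 + 11 = 35
Grace -> Dave -> Mona -> Carol: 9 + 14 + 19 = 42
Best route has total 35.

35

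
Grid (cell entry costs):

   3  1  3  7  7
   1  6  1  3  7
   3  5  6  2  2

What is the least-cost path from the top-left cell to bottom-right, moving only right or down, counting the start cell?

Take [0,0]→[0,1]→[0,2]→[1,2]→[1,3]→[2,3]→[2,4] for a total of 3 + 1 + 3 + 1 + 3 + 2 + 2 = 15.
(Top row then right column would cost 30.)

15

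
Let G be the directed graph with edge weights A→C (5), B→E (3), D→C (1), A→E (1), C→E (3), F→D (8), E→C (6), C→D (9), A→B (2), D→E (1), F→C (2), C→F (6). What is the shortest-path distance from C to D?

9

Candidate routes:
C→F→D: 6 + 8 = 14
C→D: 9
The minimum is 9.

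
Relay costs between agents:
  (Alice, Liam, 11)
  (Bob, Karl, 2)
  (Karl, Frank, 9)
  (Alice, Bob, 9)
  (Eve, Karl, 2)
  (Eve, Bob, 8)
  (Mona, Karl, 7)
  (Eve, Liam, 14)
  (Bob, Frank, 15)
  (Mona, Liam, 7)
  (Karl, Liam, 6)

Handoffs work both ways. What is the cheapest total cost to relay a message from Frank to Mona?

16

Comparing a few candidate routes:
Frank → Bob → Karl → Mona: 15 + 2 + 7 = 24
Frank → Karl → Eve → Liam → Mona: 9 + 2 + 14 + 7 = 32
Frank → Bob → Karl → Liam → Mona: 15 + 2 + 6 + 7 = 30
Frank → Karl → Liam → Mona: 9 + 6 + 7 = 22
Frank → Karl → Mona: 9 + 7 = 16
Shortest: 16.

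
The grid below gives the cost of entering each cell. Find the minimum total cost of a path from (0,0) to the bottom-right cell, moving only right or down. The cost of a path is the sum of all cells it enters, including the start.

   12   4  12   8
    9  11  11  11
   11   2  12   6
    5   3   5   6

43

Best path: r0c0 -> r0c1 -> r1c1 -> r2c1 -> r3c1 -> r3c2 -> r3c3
Cost: 12 + 4 + 11 + 2 + 3 + 5 + 6 = 43
For comparison, the top-then-right route costs 59.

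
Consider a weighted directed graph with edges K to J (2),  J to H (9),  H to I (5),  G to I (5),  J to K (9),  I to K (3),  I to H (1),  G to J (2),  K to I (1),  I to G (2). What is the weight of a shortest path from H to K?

8

Routes from H to K:
H -> I -> G -> J -> K: 5 + 2 + 2 + 9 = 18
H -> I -> K: 5 + 3 = 8
Shortest: 8.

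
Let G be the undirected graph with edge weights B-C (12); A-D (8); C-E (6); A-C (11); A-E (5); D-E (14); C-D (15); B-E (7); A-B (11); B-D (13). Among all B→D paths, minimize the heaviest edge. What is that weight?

Some routes from B to D:
B -> E -> A -> D: max(7, 5, 8) = 8
B -> C -> E -> A -> D: max(12, 6, 5, 8) = 12
B -> A -> D: max(11, 8) = 11
B -> C -> A -> D: max(12, 11, 8) = 12
B -> E -> C -> A -> D: max(7, 6, 11, 8) = 11
Smallest bottleneck: 8.

8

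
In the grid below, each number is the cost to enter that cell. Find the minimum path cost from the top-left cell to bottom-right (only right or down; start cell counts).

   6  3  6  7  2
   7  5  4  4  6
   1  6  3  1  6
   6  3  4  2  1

Path r0c0 → r0c1 → r1c1 → r1c2 → r2c2 → r2c3 → r3c3 → r3c4: 6 + 3 + 5 + 4 + 3 + 1 + 2 + 1 = 25.

25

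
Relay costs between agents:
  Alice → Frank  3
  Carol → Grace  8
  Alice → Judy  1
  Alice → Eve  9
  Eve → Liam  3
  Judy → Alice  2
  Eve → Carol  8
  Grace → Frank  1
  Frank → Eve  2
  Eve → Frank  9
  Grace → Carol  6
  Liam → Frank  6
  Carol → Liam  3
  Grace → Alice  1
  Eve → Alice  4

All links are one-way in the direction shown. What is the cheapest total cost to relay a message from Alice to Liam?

Some routes from Alice to Liam:
Alice→Eve→Liam: 9 + 3 = 12
Alice→Frank→Eve→Carol→Liam: 3 + 2 + 8 + 3 = 16
Alice→Frank→Eve→Liam: 3 + 2 + 3 = 8
Best route has total 8.

8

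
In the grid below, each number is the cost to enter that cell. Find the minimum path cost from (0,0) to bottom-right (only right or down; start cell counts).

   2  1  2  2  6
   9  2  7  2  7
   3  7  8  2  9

Cheapest: [0,0]→[0,1]→[0,2]→[0,3]→[1,3]→[2,3]→[2,4]
  2 + 1 + 2 + 2 + 2 + 2 + 9 = 20

20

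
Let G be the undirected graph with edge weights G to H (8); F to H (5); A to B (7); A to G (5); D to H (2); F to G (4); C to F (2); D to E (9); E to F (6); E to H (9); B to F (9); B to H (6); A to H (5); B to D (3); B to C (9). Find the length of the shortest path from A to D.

7

Some routes from A to D:
A→B→H→D: 7 + 6 + 2 = 15
A→B→D: 7 + 3 = 10
A→H→B→D: 5 + 6 + 3 = 14
A→G→H→D: 5 + 8 + 2 = 15
A→H→D: 5 + 2 = 7
Best route has total 7.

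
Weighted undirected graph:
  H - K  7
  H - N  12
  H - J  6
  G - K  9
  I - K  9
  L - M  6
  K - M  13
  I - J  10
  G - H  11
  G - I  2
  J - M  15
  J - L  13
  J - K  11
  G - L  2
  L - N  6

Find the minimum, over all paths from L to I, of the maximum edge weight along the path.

Comparing a few candidate routes:
L→G→K→J→I: max(2, 9, 11, 10) = 11
L→G→I: max(2, 2) = 2
L→G→K→I: max(2, 9, 9) = 9
L→G→K→H→J→I: max(2, 9, 7, 6, 10) = 10
Smallest bottleneck: 2.

2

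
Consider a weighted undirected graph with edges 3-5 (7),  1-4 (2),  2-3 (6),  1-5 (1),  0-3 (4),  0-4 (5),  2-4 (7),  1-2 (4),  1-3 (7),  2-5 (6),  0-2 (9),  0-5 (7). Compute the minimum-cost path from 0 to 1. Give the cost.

Comparing a few candidate routes:
0 -> 2 -> 1: 9 + 4 = 13
0 -> 5 -> 1: 7 + 1 = 8
0 -> 3 -> 1: 4 + 7 = 11
0 -> 3 -> 2 -> 1: 4 + 6 + 4 = 14
0 -> 3 -> 5 -> 1: 4 + 7 + 1 = 12
0 -> 4 -> 1: 5 + 2 = 7
The minimum is 7.

7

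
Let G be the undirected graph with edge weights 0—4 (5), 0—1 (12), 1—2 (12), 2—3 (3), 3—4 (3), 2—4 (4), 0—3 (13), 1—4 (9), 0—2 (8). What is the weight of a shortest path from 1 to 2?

Checking several routes:
1 - 2: 12
1 - 0 - 4 - 2: 12 + 5 + 4 = 21
1 - 4 - 2: 9 + 4 = 13
1 - 4 - 3 - 2: 9 + 3 + 3 = 15
1 - 0 - 2: 12 + 8 = 20
Best route has total 12.

12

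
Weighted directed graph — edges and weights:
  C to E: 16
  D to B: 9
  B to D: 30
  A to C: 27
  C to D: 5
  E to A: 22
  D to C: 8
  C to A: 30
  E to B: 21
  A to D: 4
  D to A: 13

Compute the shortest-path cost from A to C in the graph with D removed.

27

Paths from A to C avoiding D:
A -> C: 27
Shortest: 27.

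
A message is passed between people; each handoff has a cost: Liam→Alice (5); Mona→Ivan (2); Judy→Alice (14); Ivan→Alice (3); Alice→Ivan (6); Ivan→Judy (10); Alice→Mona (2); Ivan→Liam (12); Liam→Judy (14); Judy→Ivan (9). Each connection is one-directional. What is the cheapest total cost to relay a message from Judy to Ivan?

Paths from Judy to Ivan:
Judy→Alice→Ivan: 14 + 6 = 20
Judy→Alice→Mona→Ivan: 14 + 2 + 2 = 18
Judy→Ivan: 9
Best route has total 9.

9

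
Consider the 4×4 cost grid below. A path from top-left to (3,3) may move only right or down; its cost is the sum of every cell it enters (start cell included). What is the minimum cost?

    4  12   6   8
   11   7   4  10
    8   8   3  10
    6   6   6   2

37

Path [0,0]→[0,1]→[0,2]→[1,2]→[2,2]→[3,2]→[3,3]: 4 + 12 + 6 + 4 + 3 + 6 + 2 = 37.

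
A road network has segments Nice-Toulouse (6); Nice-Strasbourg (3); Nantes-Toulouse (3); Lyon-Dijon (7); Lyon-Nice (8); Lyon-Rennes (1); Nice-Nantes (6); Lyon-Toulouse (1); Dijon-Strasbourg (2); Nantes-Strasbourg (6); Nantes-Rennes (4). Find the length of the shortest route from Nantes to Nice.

6

A few of the Nantes→Nice routes:
Nantes→Toulouse→Nice: 3 + 6 = 9
Nantes→Toulouse→Lyon→Nice: 3 + 1 + 8 = 12
Nantes→Nice: 6
Nantes→Rennes→Lyon→Toulouse→Nice: 4 + 1 + 1 + 6 = 12
Nantes→Rennes→Lyon→Nice: 4 + 1 + 8 = 13
Nantes→Strasbourg→Nice: 6 + 3 = 9
Best route has total 6 km.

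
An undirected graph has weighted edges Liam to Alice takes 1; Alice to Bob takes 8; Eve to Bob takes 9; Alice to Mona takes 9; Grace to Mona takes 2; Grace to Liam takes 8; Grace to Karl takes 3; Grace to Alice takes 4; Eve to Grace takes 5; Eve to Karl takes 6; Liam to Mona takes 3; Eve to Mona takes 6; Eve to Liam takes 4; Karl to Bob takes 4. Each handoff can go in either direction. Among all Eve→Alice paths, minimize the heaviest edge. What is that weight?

4

Some routes from Eve to Alice:
Eve - Grace - Alice: max(5, 4) = 5
Eve - Liam - Alice: max(4, 1) = 4
Eve - Mona - Liam - Alice: max(6, 3, 1) = 6
Eve - Grace - Mona - Liam - Alice: max(5, 2, 3, 1) = 5
Eve - Liam - Mona - Grace - Alice: max(4, 3, 2, 4) = 4
Best route has worst link 4.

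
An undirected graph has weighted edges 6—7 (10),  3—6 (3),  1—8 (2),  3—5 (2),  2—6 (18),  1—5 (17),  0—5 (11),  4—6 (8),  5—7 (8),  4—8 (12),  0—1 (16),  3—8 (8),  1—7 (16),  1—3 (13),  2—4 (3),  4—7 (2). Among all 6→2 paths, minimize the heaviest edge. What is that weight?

Checking several routes:
6-7-5-3-8-4-2: max(10, 8, 2, 8, 12, 3) = 12
6-3-5-7-4-2: max(3, 2, 8, 2, 3) = 8
6-7-4-2: max(10, 2, 3) = 10
6-4-2: max(8, 3) = 8
The minimum achievable maximum is 8.

8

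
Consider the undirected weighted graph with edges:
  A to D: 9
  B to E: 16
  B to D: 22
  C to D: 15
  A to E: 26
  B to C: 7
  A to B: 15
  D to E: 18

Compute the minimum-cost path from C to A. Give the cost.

Checking several routes:
C - B - E - A: 7 + 16 + 26 = 49
C - D - A: 15 + 9 = 24
C - B - E - D - A: 7 + 16 + 18 + 9 = 50
C - B - A: 7 + 15 = 22
C - B - D - A: 7 + 22 + 9 = 38
The minimum is 22.

22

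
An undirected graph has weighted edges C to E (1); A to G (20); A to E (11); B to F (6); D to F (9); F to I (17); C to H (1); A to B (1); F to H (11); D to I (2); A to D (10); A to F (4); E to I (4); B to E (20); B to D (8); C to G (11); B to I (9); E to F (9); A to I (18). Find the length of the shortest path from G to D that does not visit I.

29

A few of the G→D routes:
G→A→D: 20 + 10 = 30
G→C→E→F→D: 11 + 1 + 9 + 9 = 30
G→C→H→F→D: 11 + 1 + 11 + 9 = 32
G→A→B→D: 20 + 1 + 8 = 29
Best route has total 29.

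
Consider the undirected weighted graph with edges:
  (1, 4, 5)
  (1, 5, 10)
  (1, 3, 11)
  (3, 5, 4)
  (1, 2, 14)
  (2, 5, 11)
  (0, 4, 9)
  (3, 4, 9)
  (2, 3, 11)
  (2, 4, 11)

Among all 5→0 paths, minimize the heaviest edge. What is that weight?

Comparing a few candidate routes:
5 - 1 - 4 - 0: max(10, 5, 9) = 10
5 - 2 - 4 - 0: max(11, 11, 9) = 11
5 - 2 - 3 - 4 - 0: max(11, 11, 9, 9) = 11
5 - 3 - 4 - 0: max(4, 9, 9) = 9
5 - 2 - 3 - 1 - 4 - 0: max(11, 11, 11, 5, 9) = 11
Smallest bottleneck: 9.

9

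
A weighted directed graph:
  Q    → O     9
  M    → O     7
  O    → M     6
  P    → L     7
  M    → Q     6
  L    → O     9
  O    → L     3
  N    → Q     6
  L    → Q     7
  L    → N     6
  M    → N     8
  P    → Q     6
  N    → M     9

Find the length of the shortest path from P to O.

Some routes from P to O:
P-L-N-M-O: 7 + 6 + 9 + 7 = 29
P-L-O: 7 + 9 = 16
P-L-N-Q-O: 7 + 6 + 6 + 9 = 28
P-Q-O: 6 + 9 = 15
P-L-Q-O: 7 + 7 + 9 = 23
The minimum is 15.

15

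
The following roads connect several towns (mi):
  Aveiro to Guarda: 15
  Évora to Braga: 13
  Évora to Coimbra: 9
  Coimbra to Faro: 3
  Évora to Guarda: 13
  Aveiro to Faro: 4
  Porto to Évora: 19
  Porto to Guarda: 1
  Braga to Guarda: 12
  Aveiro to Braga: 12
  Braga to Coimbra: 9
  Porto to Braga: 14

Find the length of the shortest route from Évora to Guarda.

13

Checking several routes:
Évora -> Coimbra -> Faro -> Aveiro -> Guarda: 9 + 3 + 4 + 15 = 31
Évora -> Coimbra -> Braga -> Guarda: 9 + 9 + 12 = 30
Évora -> Braga -> Guarda: 13 + 12 = 25
Évora -> Porto -> Guarda: 19 + 1 = 20
Évora -> Guarda: 13
Évora -> Braga -> Porto -> Guarda: 13 + 14 + 1 = 28
Best route has total 13 mi.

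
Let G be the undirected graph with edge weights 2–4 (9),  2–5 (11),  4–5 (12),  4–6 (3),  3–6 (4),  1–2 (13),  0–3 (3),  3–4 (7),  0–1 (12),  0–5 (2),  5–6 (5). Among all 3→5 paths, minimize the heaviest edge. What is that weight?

Some routes from 3 to 5:
3→6→5: max(4, 5) = 5
3→0→5: max(3, 2) = 3
3→4→6→5: max(7, 3, 5) = 7
3→6→4→2→5: max(4, 3, 9, 11) = 11
3→4→2→5: max(7, 9, 11) = 11
Smallest bottleneck: 3.

3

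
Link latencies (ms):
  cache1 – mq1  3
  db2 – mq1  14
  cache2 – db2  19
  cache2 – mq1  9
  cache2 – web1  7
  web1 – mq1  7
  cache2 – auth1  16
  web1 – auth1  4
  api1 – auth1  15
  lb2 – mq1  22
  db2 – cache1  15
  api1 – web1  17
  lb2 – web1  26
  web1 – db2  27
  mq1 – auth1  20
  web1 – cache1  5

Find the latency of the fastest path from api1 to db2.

37

A few of the api1→db2 routes:
api1 -> web1 -> cache1 -> db2: 17 + 5 + 15 = 37
api1 -> web1 -> mq1 -> db2: 17 + 7 + 14 = 38
api1 -> web1 -> cache1 -> mq1 -> db2: 17 + 5 + 3 + 14 = 39
api1 -> auth1 -> web1 -> cache1 -> db2: 15 + 4 + 5 + 15 = 39
api1 -> auth1 -> web1 -> mq1 -> db2: 15 + 4 + 7 + 14 = 40
The minimum is 37 ms.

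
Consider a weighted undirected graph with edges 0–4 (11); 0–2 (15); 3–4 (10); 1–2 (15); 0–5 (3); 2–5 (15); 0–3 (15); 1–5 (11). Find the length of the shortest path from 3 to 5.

Checking several routes:
3→0→5: 15 + 3 = 18
3→0→2→5: 15 + 15 + 15 = 45
3→4→0→5: 10 + 11 + 3 = 24
Shortest: 18.

18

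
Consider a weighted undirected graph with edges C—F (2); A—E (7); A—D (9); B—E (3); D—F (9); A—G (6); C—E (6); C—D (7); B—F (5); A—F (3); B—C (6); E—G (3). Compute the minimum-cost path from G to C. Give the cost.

Some routes from G to C:
G - E - C: 3 + 6 = 9
G - E - B - F - C: 3 + 3 + 5 + 2 = 13
G - E - A - F - C: 3 + 7 + 3 + 2 = 15
G - E - B - C: 3 + 3 + 6 = 12
G - A - F - C: 6 + 3 + 2 = 11
The minimum is 9.

9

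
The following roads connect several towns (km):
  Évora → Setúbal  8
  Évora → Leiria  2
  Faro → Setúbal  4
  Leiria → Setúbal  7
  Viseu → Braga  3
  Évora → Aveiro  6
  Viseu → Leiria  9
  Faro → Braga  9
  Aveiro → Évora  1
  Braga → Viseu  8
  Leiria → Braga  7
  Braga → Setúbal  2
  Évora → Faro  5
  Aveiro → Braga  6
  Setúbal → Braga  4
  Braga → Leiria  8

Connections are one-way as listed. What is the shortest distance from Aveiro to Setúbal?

8

Some routes from Aveiro to Setúbal:
Aveiro→Évora→Setúbal: 1 + 8 = 9
Aveiro→Évora→Faro→Setúbal: 1 + 5 + 4 = 10
Aveiro→Évora→Leiria→Setúbal: 1 + 2 + 7 = 10
Aveiro→Braga→Setúbal: 6 + 2 = 8
Shortest: 8 km.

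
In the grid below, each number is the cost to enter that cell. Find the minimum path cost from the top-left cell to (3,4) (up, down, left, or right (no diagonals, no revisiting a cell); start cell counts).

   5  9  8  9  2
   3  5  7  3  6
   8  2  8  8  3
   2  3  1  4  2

Best path: r0c0 r1c0 r1c1 r2c1 r3c1 r3c2 r3c3 r3c4
Cost: 5 + 3 + 5 + 2 + 3 + 1 + 4 + 2 = 25

25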